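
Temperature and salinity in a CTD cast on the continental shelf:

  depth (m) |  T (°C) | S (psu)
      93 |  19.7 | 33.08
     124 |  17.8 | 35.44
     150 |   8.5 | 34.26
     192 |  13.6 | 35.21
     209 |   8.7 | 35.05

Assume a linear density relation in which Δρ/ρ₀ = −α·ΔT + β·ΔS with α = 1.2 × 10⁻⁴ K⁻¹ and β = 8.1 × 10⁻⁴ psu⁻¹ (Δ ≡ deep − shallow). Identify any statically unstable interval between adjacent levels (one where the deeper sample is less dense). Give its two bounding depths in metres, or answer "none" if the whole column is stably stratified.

Evaluate Δρ/ρ₀ = −αΔT + βΔS across each adjacent pair:
  93–124 m: −αΔT+βΔS = −(1.2 × 10⁻⁴)(-1.9)+(8.1 × 10⁻⁴)(+2.36) = 2.1 × 10⁻³ → stable
  124–150 m: −αΔT+βΔS = −(1.2 × 10⁻⁴)(-9.3)+(8.1 × 10⁻⁴)(-1.18) = 1.6 × 10⁻⁴ → stable
  150–192 m: −αΔT+βΔS = −(1.2 × 10⁻⁴)(+5.1)+(8.1 × 10⁻⁴)(+0.95) = 1.6 × 10⁻⁴ → stable
  192–209 m: −αΔT+βΔS = −(1.2 × 10⁻⁴)(-4.9)+(8.1 × 10⁻⁴)(-0.16) = 4.6 × 10⁻⁴ → stable
Every interval has Δρ > 0: the column is stably stratified throughout.

none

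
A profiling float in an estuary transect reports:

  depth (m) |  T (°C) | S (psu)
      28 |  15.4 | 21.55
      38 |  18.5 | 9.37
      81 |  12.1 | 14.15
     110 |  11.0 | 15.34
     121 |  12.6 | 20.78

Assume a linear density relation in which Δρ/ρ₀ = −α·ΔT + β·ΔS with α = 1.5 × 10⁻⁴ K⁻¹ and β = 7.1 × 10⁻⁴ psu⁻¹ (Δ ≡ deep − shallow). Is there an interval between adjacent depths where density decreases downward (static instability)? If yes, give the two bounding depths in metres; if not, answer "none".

28–38 m

Evaluate Δρ/ρ₀ = −αΔT + βΔS across each adjacent pair:
  28–38 m: −αΔT+βΔS = −(1.5 × 10⁻⁴)(+3.1)+(7.1 × 10⁻⁴)(-12.18) = -9.1 × 10⁻³ → UNSTABLE
  38–81 m: −αΔT+βΔS = −(1.5 × 10⁻⁴)(-6.4)+(7.1 × 10⁻⁴)(+4.78) = 4.4 × 10⁻³ → stable
  81–110 m: −αΔT+βΔS = −(1.5 × 10⁻⁴)(-1.1)+(7.1 × 10⁻⁴)(+1.19) = 1.0 × 10⁻³ → stable
  110–121 m: −αΔT+βΔS = −(1.5 × 10⁻⁴)(+1.6)+(7.1 × 10⁻⁴)(+5.44) = 3.6 × 10⁻³ → stable
The 28–38 m interval has Δρ < 0: lighter water underlies denser water.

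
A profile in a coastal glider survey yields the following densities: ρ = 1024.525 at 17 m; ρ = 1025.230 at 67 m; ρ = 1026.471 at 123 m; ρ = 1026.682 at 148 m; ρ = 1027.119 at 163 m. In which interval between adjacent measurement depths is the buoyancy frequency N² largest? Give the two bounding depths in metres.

Compute the density gradient over each adjacent pair:
  17–67 m: Δρ/Δz = 0.705/50 = 0.014 kg m⁻⁴
  67–123 m: Δρ/Δz = 1.241/56 = 0.022 kg m⁻⁴
  123–148 m: Δρ/Δz = 0.211/25 = 8.4 × 10⁻³ kg m⁻⁴
  148–163 m: Δρ/Δz = 0.437/15 = 0.029 kg m⁻⁴
The largest gradient is in the 148–163 m interval — the pycnocline.

148–163 m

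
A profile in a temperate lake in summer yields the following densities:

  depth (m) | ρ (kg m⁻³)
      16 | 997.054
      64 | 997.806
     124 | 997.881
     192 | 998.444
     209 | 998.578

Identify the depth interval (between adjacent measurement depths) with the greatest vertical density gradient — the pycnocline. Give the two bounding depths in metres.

16–64 m

Compute the density gradient over each adjacent pair:
  16–64 m: Δρ/Δz = 0.752/48 = 0.016 kg m⁻⁴
  64–124 m: Δρ/Δz = 0.075/60 = 1.3 × 10⁻³ kg m⁻⁴
  124–192 m: Δρ/Δz = 0.563/68 = 8.3 × 10⁻³ kg m⁻⁴
  192–209 m: Δρ/Δz = 0.134/17 = 7.9 × 10⁻³ kg m⁻⁴
The largest gradient is in the 16–64 m interval — the pycnocline.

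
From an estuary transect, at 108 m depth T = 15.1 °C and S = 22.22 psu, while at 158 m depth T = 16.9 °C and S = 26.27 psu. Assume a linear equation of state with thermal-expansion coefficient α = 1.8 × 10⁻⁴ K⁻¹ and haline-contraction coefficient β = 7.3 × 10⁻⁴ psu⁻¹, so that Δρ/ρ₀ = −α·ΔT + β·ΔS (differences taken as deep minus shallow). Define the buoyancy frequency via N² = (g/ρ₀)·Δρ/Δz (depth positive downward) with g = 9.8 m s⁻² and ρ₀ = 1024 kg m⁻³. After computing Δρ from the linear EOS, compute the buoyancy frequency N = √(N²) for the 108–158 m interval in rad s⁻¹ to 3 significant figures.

0.0227 rad s⁻¹

ΔT = +1.8 K, ΔS = +4.05 psu (deep − shallow).
Δρ/ρ₀ = −αΔT + βΔS = -3.24 × 10⁻⁴ + 2.9565 × 10⁻³ = 2.6325 × 10⁻³, so Δρ ≈ 2.696 kg m⁻³.
N² = (g/ρ₀)·Δρ/Δz = g·(Δρ/ρ₀)/Δz = 9.8 × 2.6325 × 10⁻³ / 50 = 5.1597 × 10⁻⁴ s⁻².
N = √(5.1597 × 10⁻⁴) = 0.022715 rad s⁻¹ ≈ 0.0227 rad s⁻¹.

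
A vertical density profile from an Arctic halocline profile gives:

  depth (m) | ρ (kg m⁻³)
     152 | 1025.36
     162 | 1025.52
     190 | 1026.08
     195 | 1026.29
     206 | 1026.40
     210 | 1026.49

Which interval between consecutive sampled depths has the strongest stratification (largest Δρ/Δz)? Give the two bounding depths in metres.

Compute the density gradient over each adjacent pair:
  152–162 m: Δρ/Δz = 0.16/10 = 0.016 kg m⁻⁴
  162–190 m: Δρ/Δz = 0.56/28 = 0.020 kg m⁻⁴
  190–195 m: Δρ/Δz = 0.21/5 = 0.042 kg m⁻⁴
  195–206 m: Δρ/Δz = 0.11/11 = 0.010 kg m⁻⁴
  206–210 m: Δρ/Δz = 0.09/4 = 0.022 kg m⁻⁴
The largest gradient is in the 190–195 m interval — the pycnocline.

190–195 m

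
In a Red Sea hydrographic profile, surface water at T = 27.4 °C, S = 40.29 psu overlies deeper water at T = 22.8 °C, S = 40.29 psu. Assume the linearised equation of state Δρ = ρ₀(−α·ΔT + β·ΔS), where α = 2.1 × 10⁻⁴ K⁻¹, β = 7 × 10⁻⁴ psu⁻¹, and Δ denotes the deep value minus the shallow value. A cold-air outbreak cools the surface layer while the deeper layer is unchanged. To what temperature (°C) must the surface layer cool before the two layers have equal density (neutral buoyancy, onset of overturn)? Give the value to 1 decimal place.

Neutral buoyancy requires Δρ = 0, i.e. −α(T_deep − T_surf′) + β(S_deep − S_surf) = 0.
T_surf′ = T_deep − (β/α)·ΔS = 22.8 − (7 × 10⁻⁴/2.1 × 10⁻⁴)·(+0.00) = 22.800 °C.
Cooling required: 27.4 − (22.800) = 4.600 °C.

22.8 °C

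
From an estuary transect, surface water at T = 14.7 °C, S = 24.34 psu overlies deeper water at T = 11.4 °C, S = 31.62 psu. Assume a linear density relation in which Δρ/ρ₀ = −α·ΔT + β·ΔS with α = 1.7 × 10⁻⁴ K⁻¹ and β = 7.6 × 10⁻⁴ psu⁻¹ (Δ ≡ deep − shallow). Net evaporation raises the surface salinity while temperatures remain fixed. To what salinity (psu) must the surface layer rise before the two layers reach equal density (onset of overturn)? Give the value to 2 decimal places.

Neutral buoyancy requires −α(T_deep − T_surf) + β(S_deep − S_surf′) = 0.
S_surf′ = S_deep − (α/β)·ΔT = 31.62 − (1.7 × 10⁻⁴/7.6 × 10⁻⁴)·(-3.3) = 32.3582 psu.
Increase required: 32.3582 − 24.34 = 8.0182 psu.

32.36 psu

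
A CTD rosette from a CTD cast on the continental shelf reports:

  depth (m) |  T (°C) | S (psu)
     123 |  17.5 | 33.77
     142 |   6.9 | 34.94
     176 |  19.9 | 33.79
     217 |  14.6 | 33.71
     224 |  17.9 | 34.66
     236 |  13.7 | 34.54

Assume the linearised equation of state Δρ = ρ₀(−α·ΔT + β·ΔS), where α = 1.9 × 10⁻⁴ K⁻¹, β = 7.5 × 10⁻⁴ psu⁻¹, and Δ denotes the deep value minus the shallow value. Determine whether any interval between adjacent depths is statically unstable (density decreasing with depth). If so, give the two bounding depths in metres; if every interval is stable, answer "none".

142–176 m

Evaluate Δρ/ρ₀ = −αΔT + βΔS across each adjacent pair:
  123–142 m: −αΔT+βΔS = −(1.9 × 10⁻⁴)(-10.6)+(7.5 × 10⁻⁴)(+1.17) = 2.9 × 10⁻³ → stable
  142–176 m: −αΔT+βΔS = −(1.9 × 10⁻⁴)(+13.0)+(7.5 × 10⁻⁴)(-1.15) = -3.3 × 10⁻³ → UNSTABLE
  176–217 m: −αΔT+βΔS = −(1.9 × 10⁻⁴)(-5.3)+(7.5 × 10⁻⁴)(-0.08) = 9.5 × 10⁻⁴ → stable
  217–224 m: −αΔT+βΔS = −(1.9 × 10⁻⁴)(+3.3)+(7.5 × 10⁻⁴)(+0.95) = 8.6 × 10⁻⁵ → stable
  224–236 m: −αΔT+βΔS = −(1.9 × 10⁻⁴)(-4.2)+(7.5 × 10⁻⁴)(-0.12) = 7.1 × 10⁻⁴ → stable
The 142–176 m interval has Δρ < 0: lighter water underlies denser water.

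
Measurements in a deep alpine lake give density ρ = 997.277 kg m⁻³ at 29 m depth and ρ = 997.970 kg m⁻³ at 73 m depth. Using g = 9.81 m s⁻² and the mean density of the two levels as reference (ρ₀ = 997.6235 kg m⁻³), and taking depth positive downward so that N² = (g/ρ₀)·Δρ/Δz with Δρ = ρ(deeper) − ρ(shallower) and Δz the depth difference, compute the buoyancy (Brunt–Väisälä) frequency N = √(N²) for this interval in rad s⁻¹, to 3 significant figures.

Δρ = 997.970 − 997.277 = 0.693 kg m⁻³ over Δz = 73 − 29 = 44 m.
N² = (9.81/997.6235) × (0.693/44) = 1.5488 × 10⁻⁴ s⁻².
N = √(1.5488 × 10⁻⁴) = 0.012445 rad s⁻¹ ≈ 0.0124 rad s⁻¹.

0.0124 rad s⁻¹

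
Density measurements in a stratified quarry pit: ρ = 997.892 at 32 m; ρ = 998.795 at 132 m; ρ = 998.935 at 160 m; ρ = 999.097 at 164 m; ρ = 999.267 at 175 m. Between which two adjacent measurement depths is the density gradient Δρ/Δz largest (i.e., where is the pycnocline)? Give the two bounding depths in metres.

Compute the density gradient over each adjacent pair:
  32–132 m: Δρ/Δz = 0.903/100 = 9.0 × 10⁻³ kg m⁻⁴
  132–160 m: Δρ/Δz = 0.140/28 = 5.0 × 10⁻³ kg m⁻⁴
  160–164 m: Δρ/Δz = 0.162/4 = 0.041 kg m⁻⁴
  164–175 m: Δρ/Δz = 0.170/11 = 0.015 kg m⁻⁴
The largest gradient is in the 160–164 m interval — the pycnocline.

160–164 m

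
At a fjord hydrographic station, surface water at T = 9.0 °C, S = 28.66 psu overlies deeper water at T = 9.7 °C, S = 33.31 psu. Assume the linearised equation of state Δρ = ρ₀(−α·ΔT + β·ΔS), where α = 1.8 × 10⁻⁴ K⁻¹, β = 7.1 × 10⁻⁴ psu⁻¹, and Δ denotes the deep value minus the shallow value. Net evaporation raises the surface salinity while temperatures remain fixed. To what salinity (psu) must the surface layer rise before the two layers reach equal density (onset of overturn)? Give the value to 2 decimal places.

Neutral buoyancy requires −α(T_deep − T_surf) + β(S_deep − S_surf′) = 0.
S_surf′ = S_deep − (α/β)·ΔT = 33.31 − (1.8 × 10⁻⁴/7.1 × 10⁻⁴)·(+0.7) = 33.1325 psu.
Increase required: 33.1325 − 28.66 = 4.4725 psu.

33.13 psu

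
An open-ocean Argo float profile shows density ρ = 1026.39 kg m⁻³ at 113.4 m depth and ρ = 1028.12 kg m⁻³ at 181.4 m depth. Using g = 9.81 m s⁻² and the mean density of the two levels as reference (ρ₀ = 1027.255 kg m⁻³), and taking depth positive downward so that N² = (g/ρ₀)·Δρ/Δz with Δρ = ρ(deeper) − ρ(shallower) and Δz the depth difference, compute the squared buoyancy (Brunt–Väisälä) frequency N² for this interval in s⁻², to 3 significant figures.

2.43 × 10⁻⁴ s⁻²

Δρ = 1028.12 − 1026.39 = 1.73 kg m⁻³ over Δz = 181.4 − 113.4 = 68 m.
N² = (9.81/1027.255) × (1.73/68) = 2.4296 × 10⁻⁴ s⁻² ≈ 2.43 × 10⁻⁴ s⁻².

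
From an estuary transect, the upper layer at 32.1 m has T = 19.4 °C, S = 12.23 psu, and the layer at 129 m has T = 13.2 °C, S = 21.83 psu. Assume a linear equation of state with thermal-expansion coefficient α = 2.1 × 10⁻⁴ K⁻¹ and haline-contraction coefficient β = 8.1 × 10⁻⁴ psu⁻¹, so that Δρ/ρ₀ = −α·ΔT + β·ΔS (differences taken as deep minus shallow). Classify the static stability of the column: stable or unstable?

stable

ΔT = 13.2 − 19.4 = -6.2 K and ΔS = 21.83 − 12.23 = +9.60 psu (deep − shallow).
−αΔT = 1.302 × 10⁻³; βΔS = 7.776 × 10⁻³; sum Δρ/ρ₀ = 9.078 × 10⁻³.
Δρ/ρ₀ > 0, so Δρ > 0: deeper water is denser → statically stable.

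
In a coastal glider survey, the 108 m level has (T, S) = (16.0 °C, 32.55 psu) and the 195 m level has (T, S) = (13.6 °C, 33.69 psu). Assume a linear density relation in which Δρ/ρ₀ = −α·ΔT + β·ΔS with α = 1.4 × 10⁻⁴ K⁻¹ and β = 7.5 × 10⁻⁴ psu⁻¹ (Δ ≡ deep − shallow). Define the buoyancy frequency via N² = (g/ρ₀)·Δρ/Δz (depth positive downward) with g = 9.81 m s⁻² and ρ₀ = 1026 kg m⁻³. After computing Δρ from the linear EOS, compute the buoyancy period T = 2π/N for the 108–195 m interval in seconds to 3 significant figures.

542 s

ΔT = -2.4 K, ΔS = +1.14 psu (deep − shallow).
Δρ/ρ₀ = −αΔT + βΔS = 3.36 × 10⁻⁴ + 8.55 × 10⁻⁴ = 1.191 × 10⁻³, so Δρ ≈ 1.222 kg m⁻³.
N² = (g/ρ₀)·Δρ/Δz = g·(Δρ/ρ₀)/Δz = 9.81 × 1.191 × 10⁻³ / 87 = 1.3430 × 10⁻⁴ s⁻².
N = √(1.3430 × 10⁻⁴) = 0.011589 rad s⁻¹ → T = 2π/N = 542.17 s ≈ 542 s.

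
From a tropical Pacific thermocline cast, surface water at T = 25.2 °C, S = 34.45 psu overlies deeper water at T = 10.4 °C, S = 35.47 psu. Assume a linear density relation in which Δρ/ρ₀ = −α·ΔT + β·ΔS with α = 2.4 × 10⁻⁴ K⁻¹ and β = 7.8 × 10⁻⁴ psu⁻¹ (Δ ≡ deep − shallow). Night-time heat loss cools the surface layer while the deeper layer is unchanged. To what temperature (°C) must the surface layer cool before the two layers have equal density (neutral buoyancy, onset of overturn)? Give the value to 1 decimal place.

Neutral buoyancy requires Δρ = 0, i.e. −α(T_deep − T_surf′) + β(S_deep − S_surf) = 0.
T_surf′ = T_deep − (β/α)·ΔS = 10.4 − (7.8 × 10⁻⁴/2.4 × 10⁻⁴)·(+1.02) = 7.085 °C.
Cooling required: 25.2 − (7.085) = 18.115 °C.

7.1 °C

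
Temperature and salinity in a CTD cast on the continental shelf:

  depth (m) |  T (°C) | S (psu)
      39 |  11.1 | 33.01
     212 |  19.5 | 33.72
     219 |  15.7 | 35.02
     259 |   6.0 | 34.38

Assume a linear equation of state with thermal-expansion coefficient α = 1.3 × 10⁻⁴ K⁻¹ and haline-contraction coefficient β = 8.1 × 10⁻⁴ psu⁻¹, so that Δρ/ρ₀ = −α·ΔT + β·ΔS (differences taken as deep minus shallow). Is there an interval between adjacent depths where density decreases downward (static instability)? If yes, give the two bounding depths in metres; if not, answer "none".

39–212 m

Evaluate Δρ/ρ₀ = −αΔT + βΔS across each adjacent pair:
  39–212 m: −αΔT+βΔS = −(1.3 × 10⁻⁴)(+8.4)+(8.1 × 10⁻⁴)(+0.71) = -5.2 × 10⁻⁴ → UNSTABLE
  212–219 m: −αΔT+βΔS = −(1.3 × 10⁻⁴)(-3.8)+(8.1 × 10⁻⁴)(+1.30) = 1.5 × 10⁻³ → stable
  219–259 m: −αΔT+βΔS = −(1.3 × 10⁻⁴)(-9.7)+(8.1 × 10⁻⁴)(-0.64) = 7.4 × 10⁻⁴ → stable
The 39–212 m interval has Δρ < 0: lighter water underlies denser water.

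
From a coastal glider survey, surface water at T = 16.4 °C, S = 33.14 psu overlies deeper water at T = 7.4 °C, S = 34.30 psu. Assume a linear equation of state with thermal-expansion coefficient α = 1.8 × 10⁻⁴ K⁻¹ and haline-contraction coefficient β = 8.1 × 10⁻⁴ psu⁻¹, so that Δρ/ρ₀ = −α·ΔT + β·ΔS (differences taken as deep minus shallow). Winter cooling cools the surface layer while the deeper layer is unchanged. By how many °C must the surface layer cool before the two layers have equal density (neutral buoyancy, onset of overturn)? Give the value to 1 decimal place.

14.2 °C

Neutral buoyancy requires Δρ = 0, i.e. −α(T_deep − T_surf′) + β(S_deep − S_surf) = 0.
T_surf′ = T_deep − (β/α)·ΔS = 7.4 − (8.1 × 10⁻⁴/1.8 × 10⁻⁴)·(+1.16) = 2.180 °C.
Cooling required: 16.4 − (2.180) = 14.220 °C.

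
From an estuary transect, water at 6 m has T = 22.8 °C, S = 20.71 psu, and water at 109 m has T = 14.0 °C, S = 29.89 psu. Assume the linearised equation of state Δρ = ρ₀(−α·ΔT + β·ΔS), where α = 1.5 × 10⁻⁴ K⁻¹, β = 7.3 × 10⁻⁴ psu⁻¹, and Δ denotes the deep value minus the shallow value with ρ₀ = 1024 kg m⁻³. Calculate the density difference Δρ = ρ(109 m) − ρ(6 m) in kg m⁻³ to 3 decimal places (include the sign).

+8.214 kg m⁻³

ΔT = -8.8 K, ΔS = +9.18 psu (deep − shallow).
Δρ/ρ₀ = −(1.5 × 10⁻⁴)(-8.8) + (7.3 × 10⁻⁴)(+9.18) = 8.0214 × 10⁻³.
Δρ = 1024 × (8.0214 × 10⁻³) = +8.214 kg m⁻³.
Positive Δρ: denser below, stable.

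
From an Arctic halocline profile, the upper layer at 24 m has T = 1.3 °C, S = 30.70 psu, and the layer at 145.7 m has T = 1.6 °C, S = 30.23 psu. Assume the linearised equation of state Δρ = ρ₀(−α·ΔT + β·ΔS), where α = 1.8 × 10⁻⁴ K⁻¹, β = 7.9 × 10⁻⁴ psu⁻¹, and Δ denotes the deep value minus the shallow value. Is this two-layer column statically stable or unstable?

unstable

ΔT = 1.6 − 1.3 = +0.3 K and ΔS = 30.23 − 30.70 = -0.47 psu (deep − shallow).
−αΔT = -5.40 × 10⁻⁵; βΔS = -3.713 × 10⁻⁴; sum Δρ/ρ₀ = -4.253 × 10⁻⁴.
Δρ/ρ₀ < 0, so Δρ < 0: deeper water is lighter → statically unstable; the column would overturn.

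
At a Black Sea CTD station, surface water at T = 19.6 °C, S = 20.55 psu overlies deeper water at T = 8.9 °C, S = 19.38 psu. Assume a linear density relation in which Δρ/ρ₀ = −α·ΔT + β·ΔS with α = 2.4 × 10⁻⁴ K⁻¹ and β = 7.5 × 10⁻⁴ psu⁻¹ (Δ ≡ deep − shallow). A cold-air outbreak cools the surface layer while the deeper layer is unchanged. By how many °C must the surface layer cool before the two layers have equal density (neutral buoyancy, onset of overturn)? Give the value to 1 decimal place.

Neutral buoyancy requires Δρ = 0, i.e. −α(T_deep − T_surf′) + β(S_deep − S_surf) = 0.
T_surf′ = T_deep − (β/α)·ΔS = 8.9 − (7.5 × 10⁻⁴/2.4 × 10⁻⁴)·(-1.17) = 12.556 °C.
Cooling required: 19.6 − (12.556) = 7.044 °C.

7.0 °C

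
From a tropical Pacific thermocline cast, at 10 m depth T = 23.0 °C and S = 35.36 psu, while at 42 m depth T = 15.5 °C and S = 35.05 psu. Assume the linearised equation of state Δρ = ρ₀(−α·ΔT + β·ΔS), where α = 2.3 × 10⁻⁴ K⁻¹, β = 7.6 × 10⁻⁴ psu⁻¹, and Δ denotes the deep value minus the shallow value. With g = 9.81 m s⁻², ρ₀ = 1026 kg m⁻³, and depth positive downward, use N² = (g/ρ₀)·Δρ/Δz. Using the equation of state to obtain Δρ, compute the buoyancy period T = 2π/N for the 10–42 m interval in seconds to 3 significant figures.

ΔT = -7.5 K, ΔS = -0.31 psu (deep − shallow).
Δρ/ρ₀ = −αΔT + βΔS = 1.725 × 10⁻³ − 2.356 × 10⁻⁴ = 1.4894 × 10⁻³, so Δρ ≈ 1.528 kg m⁻³.
N² = (g/ρ₀)·Δρ/Δz = g·(Δρ/ρ₀)/Δz = 9.81 × 1.4894 × 10⁻³ / 32 = 4.5659 × 10⁻⁴ s⁻².
N = √(4.5659 × 10⁻⁴) = 0.021368 rad s⁻¹ → T = 2π/N = 294.05 s ≈ 294 s.

294 s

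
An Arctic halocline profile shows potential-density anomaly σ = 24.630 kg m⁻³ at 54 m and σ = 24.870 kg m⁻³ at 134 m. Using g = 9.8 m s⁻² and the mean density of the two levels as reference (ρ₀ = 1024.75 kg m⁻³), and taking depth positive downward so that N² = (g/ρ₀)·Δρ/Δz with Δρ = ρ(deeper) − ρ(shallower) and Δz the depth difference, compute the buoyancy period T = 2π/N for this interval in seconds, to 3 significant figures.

1.17 × 10³ s

Δρ = 1024.870 − 1024.630 = 0.240 kg m⁻³ over Δz = 134 − 54 = 80 m.
N² = (9.8/1024.75) × (0.240/80) = 2.8690 × 10⁻⁵ s⁻².
N = √(2.8690 × 10⁻⁵) = 5.3563 × 10⁻³ rad s⁻¹, so T = 2π/N = 1.1730 × 10³ s ≈ 1.17 × 10³ s.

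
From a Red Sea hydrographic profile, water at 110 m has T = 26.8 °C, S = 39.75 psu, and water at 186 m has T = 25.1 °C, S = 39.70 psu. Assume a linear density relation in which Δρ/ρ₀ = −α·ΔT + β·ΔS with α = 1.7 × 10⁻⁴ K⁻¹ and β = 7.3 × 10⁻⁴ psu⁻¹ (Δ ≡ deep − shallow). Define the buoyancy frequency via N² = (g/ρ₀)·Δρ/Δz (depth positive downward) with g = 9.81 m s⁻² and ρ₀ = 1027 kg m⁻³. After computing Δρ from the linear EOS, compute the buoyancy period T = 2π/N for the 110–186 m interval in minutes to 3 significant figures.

18.3 min

ΔT = -1.7 K, ΔS = -0.05 psu (deep − shallow).
Δρ/ρ₀ = −αΔT + βΔS = 2.89 × 10⁻⁴ − 3.65 × 10⁻⁵ = 2.525 × 10⁻⁴, so Δρ ≈ 0.2593 kg m⁻³.
N² = (g/ρ₀)·Δρ/Δz = g·(Δρ/ρ₀)/Δz = 9.81 × 2.525 × 10⁻⁴ / 76 = 3.2592 × 10⁻⁵ s⁻².
N = √(3.2592 × 10⁻⁵) = 5.7089 × 10⁻³ rad s⁻¹ → T = 2π/N = 1.1006 × 10³ s = 18.343 min ≈ 18.3 min.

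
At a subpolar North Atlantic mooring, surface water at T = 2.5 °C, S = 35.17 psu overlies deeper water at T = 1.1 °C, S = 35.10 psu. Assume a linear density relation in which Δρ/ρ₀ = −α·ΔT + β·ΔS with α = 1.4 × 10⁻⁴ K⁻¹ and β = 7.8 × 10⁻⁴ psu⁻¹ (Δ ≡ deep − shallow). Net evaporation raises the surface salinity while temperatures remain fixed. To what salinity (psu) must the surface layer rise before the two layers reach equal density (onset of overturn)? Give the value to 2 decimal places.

Neutral buoyancy requires −α(T_deep − T_surf) + β(S_deep − S_surf′) = 0.
S_surf′ = S_deep − (α/β)·ΔT = 35.10 − (1.4 × 10⁻⁴/7.8 × 10⁻⁴)·(-1.4) = 35.3513 psu.
Increase required: 35.3513 − 35.17 = 0.1813 psu.

35.35 psu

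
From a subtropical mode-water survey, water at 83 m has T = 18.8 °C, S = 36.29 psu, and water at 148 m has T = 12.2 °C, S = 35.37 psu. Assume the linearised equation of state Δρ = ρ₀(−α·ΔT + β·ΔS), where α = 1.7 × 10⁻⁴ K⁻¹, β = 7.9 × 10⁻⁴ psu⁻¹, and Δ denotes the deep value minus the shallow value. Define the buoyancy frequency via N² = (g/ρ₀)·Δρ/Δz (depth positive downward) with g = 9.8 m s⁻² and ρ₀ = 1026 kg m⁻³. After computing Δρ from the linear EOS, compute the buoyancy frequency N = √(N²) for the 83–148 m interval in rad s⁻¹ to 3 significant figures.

ΔT = -6.6 K, ΔS = -0.92 psu (deep − shallow).
Δρ/ρ₀ = −αΔT + βΔS = 1.122 × 10⁻³ − 7.268 × 10⁻⁴ = 3.952 × 10⁻⁴, so Δρ ≈ 0.4055 kg m⁻³.
N² = (g/ρ₀)·Δρ/Δz = g·(Δρ/ρ₀)/Δz = 9.8 × 3.952 × 10⁻⁴ / 65 = 5.9584 × 10⁻⁵ s⁻².
N = √(5.9584 × 10⁻⁵) = 7.7191 × 10⁻³ rad s⁻¹ ≈ 7.72 × 10⁻³ rad s⁻¹.

7.72 × 10⁻³ rad s⁻¹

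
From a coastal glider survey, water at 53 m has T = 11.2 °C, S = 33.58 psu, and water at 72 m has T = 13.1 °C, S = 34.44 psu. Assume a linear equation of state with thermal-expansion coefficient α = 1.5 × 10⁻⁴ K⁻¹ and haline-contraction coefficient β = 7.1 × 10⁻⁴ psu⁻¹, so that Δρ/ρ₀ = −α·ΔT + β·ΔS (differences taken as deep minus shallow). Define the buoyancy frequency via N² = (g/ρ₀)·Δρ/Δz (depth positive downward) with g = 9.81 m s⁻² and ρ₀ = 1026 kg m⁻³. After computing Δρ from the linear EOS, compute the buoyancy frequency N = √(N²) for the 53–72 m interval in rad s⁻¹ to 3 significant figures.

0.0130 rad s⁻¹

ΔT = +1.9 K, ΔS = +0.86 psu (deep − shallow).
Δρ/ρ₀ = −αΔT + βΔS = -2.85 × 10⁻⁴ + 6.106 × 10⁻⁴ = 3.256 × 10⁻⁴, so Δρ ≈ 0.3341 kg m⁻³.
N² = (g/ρ₀)·Δρ/Δz = g·(Δρ/ρ₀)/Δz = 9.81 × 3.256 × 10⁻⁴ / 19 = 1.6811 × 10⁻⁴ s⁻².
N = √(1.6811 × 10⁻⁴) = 0.012966 rad s⁻¹ ≈ 0.0130 rad s⁻¹.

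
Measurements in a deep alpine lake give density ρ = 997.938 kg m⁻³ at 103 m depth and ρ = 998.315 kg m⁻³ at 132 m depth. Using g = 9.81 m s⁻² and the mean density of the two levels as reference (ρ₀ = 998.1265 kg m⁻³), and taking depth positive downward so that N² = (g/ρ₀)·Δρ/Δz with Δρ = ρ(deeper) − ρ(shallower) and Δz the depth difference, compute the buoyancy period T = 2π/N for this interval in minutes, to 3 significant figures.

9.26 min

Δρ = 998.315 − 997.938 = 0.377 kg m⁻³ over Δz = 132 − 103 = 29 m.
N² = (9.81/998.1265) × (0.377/29) = 1.2777 × 10⁻⁴ s⁻².
N = √(1.2777 × 10⁻⁴) = 0.011304 rad s⁻¹, so T = 2π/N = 555.84 s = 9.2640 min ≈ 9.26 min.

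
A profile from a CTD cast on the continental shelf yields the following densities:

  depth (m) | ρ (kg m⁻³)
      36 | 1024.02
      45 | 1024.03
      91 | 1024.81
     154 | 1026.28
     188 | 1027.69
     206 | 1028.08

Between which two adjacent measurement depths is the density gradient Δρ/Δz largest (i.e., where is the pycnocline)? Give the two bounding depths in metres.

154–188 m

Compute the density gradient over each adjacent pair:
  36–45 m: Δρ/Δz = 0.01/9 = 1.1 × 10⁻³ kg m⁻⁴
  45–91 m: Δρ/Δz = 0.78/46 = 0.017 kg m⁻⁴
  91–154 m: Δρ/Δz = 1.47/63 = 0.023 kg m⁻⁴
  154–188 m: Δρ/Δz = 1.41/34 = 0.041 kg m⁻⁴
  188–206 m: Δρ/Δz = 0.39/18 = 0.022 kg m⁻⁴
The largest gradient is in the 154–188 m interval — the pycnocline.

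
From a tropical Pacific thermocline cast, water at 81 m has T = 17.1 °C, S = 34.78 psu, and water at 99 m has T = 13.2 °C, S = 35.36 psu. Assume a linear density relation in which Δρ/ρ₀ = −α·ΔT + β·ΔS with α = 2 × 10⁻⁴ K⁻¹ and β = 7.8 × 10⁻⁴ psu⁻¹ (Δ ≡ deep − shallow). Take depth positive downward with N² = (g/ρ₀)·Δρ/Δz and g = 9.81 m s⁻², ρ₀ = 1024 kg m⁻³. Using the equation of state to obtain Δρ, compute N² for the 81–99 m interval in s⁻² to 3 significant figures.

6.72 × 10⁻⁴ s⁻²

ΔT = -3.9 K, ΔS = +0.58 psu (deep − shallow).
Δρ/ρ₀ = −αΔT + βΔS = 7.80 × 10⁻⁴ + 4.524 × 10⁻⁴ = 1.2324 × 10⁻³, so Δρ ≈ 1.262 kg m⁻³.
N² = (g/ρ₀)·Δρ/Δz = g·(Δρ/ρ₀)/Δz = 9.81 × 1.2324 × 10⁻³ / 18 = 6.7166 × 10⁻⁴ s⁻² ≈ 6.72 × 10⁻⁴ s⁻².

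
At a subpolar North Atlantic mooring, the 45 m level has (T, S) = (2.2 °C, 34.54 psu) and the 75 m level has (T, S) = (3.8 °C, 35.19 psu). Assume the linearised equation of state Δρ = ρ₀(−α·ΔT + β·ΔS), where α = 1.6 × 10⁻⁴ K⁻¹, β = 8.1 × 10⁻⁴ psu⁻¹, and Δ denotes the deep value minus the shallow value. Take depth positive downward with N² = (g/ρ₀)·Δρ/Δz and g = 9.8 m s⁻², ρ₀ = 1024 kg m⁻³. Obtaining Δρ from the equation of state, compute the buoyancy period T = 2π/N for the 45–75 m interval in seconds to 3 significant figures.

ΔT = +1.6 K, ΔS = +0.65 psu (deep − shallow).
Δρ/ρ₀ = −αΔT + βΔS = -2.56 × 10⁻⁴ + 5.265 × 10⁻⁴ = 2.705 × 10⁻⁴, so Δρ ≈ 0.2770 kg m⁻³.
N² = (g/ρ₀)·Δρ/Δz = g·(Δρ/ρ₀)/Δz = 9.8 × 2.705 × 10⁻⁴ / 30 = 8.8363 × 10⁻⁵ s⁻².
N = √(8.8363 × 10⁻⁵) = 9.4002 × 10⁻³ rad s⁻¹ → T = 2π/N = 668.41 s ≈ 668 s.

668 s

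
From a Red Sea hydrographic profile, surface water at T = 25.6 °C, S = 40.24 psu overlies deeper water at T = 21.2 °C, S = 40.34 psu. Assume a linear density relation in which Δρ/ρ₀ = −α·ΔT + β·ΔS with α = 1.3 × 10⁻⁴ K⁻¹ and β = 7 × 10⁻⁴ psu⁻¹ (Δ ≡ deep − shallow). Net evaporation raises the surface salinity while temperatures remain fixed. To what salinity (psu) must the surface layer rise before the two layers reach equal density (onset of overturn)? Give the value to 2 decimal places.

41.16 psu

Neutral buoyancy requires −α(T_deep − T_surf) + β(S_deep − S_surf′) = 0.
S_surf′ = S_deep − (α/β)·ΔT = 40.34 − (1.3 × 10⁻⁴/7 × 10⁻⁴)·(-4.4) = 41.1571 psu.
Increase required: 41.1571 − 40.24 = 0.9171 psu.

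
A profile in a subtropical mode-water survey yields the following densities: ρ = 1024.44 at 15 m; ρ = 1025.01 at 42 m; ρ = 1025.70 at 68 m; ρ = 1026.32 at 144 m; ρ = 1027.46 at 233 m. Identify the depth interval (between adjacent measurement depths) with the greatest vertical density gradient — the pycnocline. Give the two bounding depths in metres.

42–68 m

Compute the density gradient over each adjacent pair:
  15–42 m: Δρ/Δz = 0.57/27 = 0.021 kg m⁻⁴
  42–68 m: Δρ/Δz = 0.69/26 = 0.027 kg m⁻⁴
  68–144 m: Δρ/Δz = 0.62/76 = 8.2 × 10⁻³ kg m⁻⁴
  144–233 m: Δρ/Δz = 1.14/89 = 0.013 kg m⁻⁴
The largest gradient is in the 42–68 m interval — the pycnocline.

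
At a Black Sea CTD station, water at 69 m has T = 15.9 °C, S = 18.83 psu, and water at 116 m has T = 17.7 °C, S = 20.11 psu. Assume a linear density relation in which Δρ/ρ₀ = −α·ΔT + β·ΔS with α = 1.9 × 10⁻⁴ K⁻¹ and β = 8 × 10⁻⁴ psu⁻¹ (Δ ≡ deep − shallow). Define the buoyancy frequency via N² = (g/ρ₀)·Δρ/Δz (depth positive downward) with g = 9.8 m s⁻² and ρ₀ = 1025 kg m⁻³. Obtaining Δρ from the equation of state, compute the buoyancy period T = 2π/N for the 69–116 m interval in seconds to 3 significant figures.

527 s

ΔT = +1.8 K, ΔS = +1.28 psu (deep − shallow).
Δρ/ρ₀ = −αΔT + βΔS = -3.42 × 10⁻⁴ + 1.024 × 10⁻³ = 6.82 × 10⁻⁴, so Δρ ≈ 0.6991 kg m⁻³.
N² = (g/ρ₀)·Δρ/Δz = g·(Δρ/ρ₀)/Δz = 9.8 × 6.82 × 10⁻⁴ / 47 = 1.4220 × 10⁻⁴ s⁻².
N = √(1.4220 × 10⁻⁴) = 0.011925 rad s⁻¹ → T = 2π/N = 526.89 s ≈ 527 s.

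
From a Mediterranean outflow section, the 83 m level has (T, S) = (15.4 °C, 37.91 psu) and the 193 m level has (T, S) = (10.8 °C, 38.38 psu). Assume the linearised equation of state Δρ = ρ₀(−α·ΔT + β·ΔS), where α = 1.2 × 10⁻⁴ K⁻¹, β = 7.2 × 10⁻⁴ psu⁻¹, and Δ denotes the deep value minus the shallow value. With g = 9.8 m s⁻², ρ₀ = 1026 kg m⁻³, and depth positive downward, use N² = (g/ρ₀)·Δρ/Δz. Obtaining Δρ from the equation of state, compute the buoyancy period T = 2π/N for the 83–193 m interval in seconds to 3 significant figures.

705 s

ΔT = -4.6 K, ΔS = +0.47 psu (deep − shallow).
Δρ/ρ₀ = −αΔT + βΔS = 5.52 × 10⁻⁴ + 3.384 × 10⁻⁴ = 8.904 × 10⁻⁴, so Δρ ≈ 0.9136 kg m⁻³.
N² = (g/ρ₀)·Δρ/Δz = g·(Δρ/ρ₀)/Δz = 9.8 × 8.904 × 10⁻⁴ / 110 = 7.9327 × 10⁻⁵ s⁻².
N = √(7.9327 × 10⁻⁵) = 8.9066 × 10⁻³ rad s⁻¹ → T = 2π/N = 705.45 s ≈ 705 s.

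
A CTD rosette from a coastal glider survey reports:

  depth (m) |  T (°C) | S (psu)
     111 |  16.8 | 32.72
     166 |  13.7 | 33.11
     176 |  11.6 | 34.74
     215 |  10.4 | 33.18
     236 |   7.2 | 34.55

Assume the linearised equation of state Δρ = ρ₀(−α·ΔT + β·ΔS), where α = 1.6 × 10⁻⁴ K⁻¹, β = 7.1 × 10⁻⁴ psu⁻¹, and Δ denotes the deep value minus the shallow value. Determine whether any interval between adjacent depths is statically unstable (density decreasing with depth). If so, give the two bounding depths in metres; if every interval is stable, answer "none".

Evaluate Δρ/ρ₀ = −αΔT + βΔS across each adjacent pair:
  111–166 m: −αΔT+βΔS = −(1.6 × 10⁻⁴)(-3.1)+(7.1 × 10⁻⁴)(+0.39) = 7.7 × 10⁻⁴ → stable
  166–176 m: −αΔT+βΔS = −(1.6 × 10⁻⁴)(-2.1)+(7.1 × 10⁻⁴)(+1.63) = 1.5 × 10⁻³ → stable
  176–215 m: −αΔT+βΔS = −(1.6 × 10⁻⁴)(-1.2)+(7.1 × 10⁻⁴)(-1.56) = -9.2 × 10⁻⁴ → UNSTABLE
  215–236 m: −αΔT+βΔS = −(1.6 × 10⁻⁴)(-3.2)+(7.1 × 10⁻⁴)(+1.37) = 1.5 × 10⁻³ → stable
The 176–215 m interval has Δρ < 0: lighter water underlies denser water.

176–215 m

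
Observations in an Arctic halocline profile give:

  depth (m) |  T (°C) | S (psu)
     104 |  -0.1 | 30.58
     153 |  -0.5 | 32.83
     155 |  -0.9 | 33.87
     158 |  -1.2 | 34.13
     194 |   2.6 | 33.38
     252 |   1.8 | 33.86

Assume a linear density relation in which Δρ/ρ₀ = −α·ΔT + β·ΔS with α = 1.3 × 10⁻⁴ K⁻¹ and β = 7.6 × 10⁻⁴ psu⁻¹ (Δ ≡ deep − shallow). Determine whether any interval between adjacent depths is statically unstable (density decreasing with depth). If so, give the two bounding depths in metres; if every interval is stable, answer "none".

158–194 m

Evaluate Δρ/ρ₀ = −αΔT + βΔS across each adjacent pair:
  104–153 m: −αΔT+βΔS = −(1.3 × 10⁻⁴)(-0.4)+(7.6 × 10⁻⁴)(+2.25) = 1.8 × 10⁻³ → stable
  153–155 m: −αΔT+βΔS = −(1.3 × 10⁻⁴)(-0.4)+(7.6 × 10⁻⁴)(+1.04) = 8.4 × 10⁻⁴ → stable
  155–158 m: −αΔT+βΔS = −(1.3 × 10⁻⁴)(-0.3)+(7.6 × 10⁻⁴)(+0.26) = 2.4 × 10⁻⁴ → stable
  158–194 m: −αΔT+βΔS = −(1.3 × 10⁻⁴)(+3.8)+(7.6 × 10⁻⁴)(-0.75) = -1.1 × 10⁻³ → UNSTABLE
  194–252 m: −αΔT+βΔS = −(1.3 × 10⁻⁴)(-0.8)+(7.6 × 10⁻⁴)(+0.48) = 4.7 × 10⁻⁴ → stable
The 158–194 m interval has Δρ < 0: lighter water underlies denser water.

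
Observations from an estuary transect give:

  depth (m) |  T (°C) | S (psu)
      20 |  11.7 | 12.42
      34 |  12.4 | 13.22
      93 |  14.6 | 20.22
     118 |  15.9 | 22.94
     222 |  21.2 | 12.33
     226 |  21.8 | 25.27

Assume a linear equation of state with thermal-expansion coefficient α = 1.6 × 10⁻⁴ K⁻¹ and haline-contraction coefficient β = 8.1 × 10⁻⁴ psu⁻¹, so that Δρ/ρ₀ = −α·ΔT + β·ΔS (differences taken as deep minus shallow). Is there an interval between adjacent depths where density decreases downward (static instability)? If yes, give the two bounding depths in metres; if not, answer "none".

Evaluate Δρ/ρ₀ = −αΔT + βΔS across each adjacent pair:
  20–34 m: −αΔT+βΔS = −(1.6 × 10⁻⁴)(+0.7)+(8.1 × 10⁻⁴)(+0.80) = 5.4 × 10⁻⁴ → stable
  34–93 m: −αΔT+βΔS = −(1.6 × 10⁻⁴)(+2.2)+(8.1 × 10⁻⁴)(+7.00) = 5.3 × 10⁻³ → stable
  93–118 m: −αΔT+βΔS = −(1.6 × 10⁻⁴)(+1.3)+(8.1 × 10⁻⁴)(+2.72) = 2.0 × 10⁻³ → stable
  118–222 m: −αΔT+βΔS = −(1.6 × 10⁻⁴)(+5.3)+(8.1 × 10⁻⁴)(-10.61) = -9.4 × 10⁻³ → UNSTABLE
  222–226 m: −αΔT+βΔS = −(1.6 × 10⁻⁴)(+0.6)+(8.1 × 10⁻⁴)(+12.94) = 0.010 → stable
The 118–222 m interval has Δρ < 0: lighter water underlies denser water.

118–222 m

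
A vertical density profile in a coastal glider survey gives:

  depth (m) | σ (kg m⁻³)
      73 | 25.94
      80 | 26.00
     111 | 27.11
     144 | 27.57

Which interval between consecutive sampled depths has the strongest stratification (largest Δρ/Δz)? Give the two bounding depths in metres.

Compute the density gradient over each adjacent pair:
  73–80 m: Δρ/Δz = 0.06/7 = 8.6 × 10⁻³ kg m⁻⁴
  80–111 m: Δρ/Δz = 1.11/31 = 0.036 kg m⁻⁴
  111–144 m: Δρ/Δz = 0.46/33 = 0.014 kg m⁻⁴
The largest gradient is in the 80–111 m interval — the pycnocline.

80–111 m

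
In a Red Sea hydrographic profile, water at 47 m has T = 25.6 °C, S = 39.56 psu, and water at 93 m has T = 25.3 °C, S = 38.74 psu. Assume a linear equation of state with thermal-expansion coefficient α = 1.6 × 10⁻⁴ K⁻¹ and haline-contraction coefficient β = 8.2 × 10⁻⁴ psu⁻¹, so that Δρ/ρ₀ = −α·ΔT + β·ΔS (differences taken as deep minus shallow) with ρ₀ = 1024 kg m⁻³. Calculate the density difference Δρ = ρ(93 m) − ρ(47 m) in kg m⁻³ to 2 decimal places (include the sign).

ΔT = -0.3 K, ΔS = -0.82 psu (deep − shallow).
Δρ/ρ₀ = −(1.6 × 10⁻⁴)(-0.3) + (8.2 × 10⁻⁴)(-0.82) = -6.244 × 10⁻⁴.
Δρ = 1024 × (-6.244 × 10⁻⁴) = -0.64 kg m⁻³.
Negative Δρ: lighter below, statically unstable.

-0.64 kg m⁻³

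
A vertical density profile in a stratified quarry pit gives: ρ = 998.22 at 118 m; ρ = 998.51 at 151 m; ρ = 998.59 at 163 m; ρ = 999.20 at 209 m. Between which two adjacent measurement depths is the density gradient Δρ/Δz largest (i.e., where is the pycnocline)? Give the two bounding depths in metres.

Compute the density gradient over each adjacent pair:
  118–151 m: Δρ/Δz = 0.29/33 = 8.8 × 10⁻³ kg m⁻⁴
  151–163 m: Δρ/Δz = 0.08/12 = 6.7 × 10⁻³ kg m⁻⁴
  163–209 m: Δρ/Δz = 0.61/46 = 0.013 kg m⁻⁴
The largest gradient is in the 163–209 m interval — the pycnocline.

163–209 m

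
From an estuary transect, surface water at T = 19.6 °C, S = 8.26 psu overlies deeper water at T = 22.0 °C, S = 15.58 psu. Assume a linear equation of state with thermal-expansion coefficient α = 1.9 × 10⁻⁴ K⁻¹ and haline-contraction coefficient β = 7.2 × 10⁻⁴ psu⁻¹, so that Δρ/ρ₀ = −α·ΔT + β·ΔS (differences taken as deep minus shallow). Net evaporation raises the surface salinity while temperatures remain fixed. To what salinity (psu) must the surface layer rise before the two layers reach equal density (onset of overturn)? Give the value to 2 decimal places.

Neutral buoyancy requires −α(T_deep − T_surf) + β(S_deep − S_surf′) = 0.
S_surf′ = S_deep − (α/β)·ΔT = 15.58 − (1.9 × 10⁻⁴/7.2 × 10⁻⁴)·(+2.4) = 14.9467 psu.
Increase required: 14.9467 − 8.26 = 6.6867 psu.

14.95 psu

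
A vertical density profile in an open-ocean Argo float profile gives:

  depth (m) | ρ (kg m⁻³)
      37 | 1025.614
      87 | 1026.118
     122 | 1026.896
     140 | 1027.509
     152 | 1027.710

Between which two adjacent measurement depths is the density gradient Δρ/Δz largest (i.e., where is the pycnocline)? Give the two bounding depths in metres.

Compute the density gradient over each adjacent pair:
  37–87 m: Δρ/Δz = 0.504/50 = 0.010 kg m⁻⁴
  87–122 m: Δρ/Δz = 0.778/35 = 0.022 kg m⁻⁴
  122–140 m: Δρ/Δz = 0.613/18 = 0.034 kg m⁻⁴
  140–152 m: Δρ/Δz = 0.201/12 = 0.017 kg m⁻⁴
The largest gradient is in the 122–140 m interval — the pycnocline.

122–140 m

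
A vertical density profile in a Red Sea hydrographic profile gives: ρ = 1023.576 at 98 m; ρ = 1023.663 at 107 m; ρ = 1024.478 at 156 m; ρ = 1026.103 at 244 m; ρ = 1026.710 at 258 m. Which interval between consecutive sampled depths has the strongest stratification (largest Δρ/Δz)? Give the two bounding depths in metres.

244–258 m

Compute the density gradient over each adjacent pair:
  98–107 m: Δρ/Δz = 0.087/9 = 9.7 × 10⁻³ kg m⁻⁴
  107–156 m: Δρ/Δz = 0.815/49 = 0.017 kg m⁻⁴
  156–244 m: Δρ/Δz = 1.625/88 = 0.018 kg m⁻⁴
  244–258 m: Δρ/Δz = 0.607/14 = 0.043 kg m⁻⁴
The largest gradient is in the 244–258 m interval — the pycnocline.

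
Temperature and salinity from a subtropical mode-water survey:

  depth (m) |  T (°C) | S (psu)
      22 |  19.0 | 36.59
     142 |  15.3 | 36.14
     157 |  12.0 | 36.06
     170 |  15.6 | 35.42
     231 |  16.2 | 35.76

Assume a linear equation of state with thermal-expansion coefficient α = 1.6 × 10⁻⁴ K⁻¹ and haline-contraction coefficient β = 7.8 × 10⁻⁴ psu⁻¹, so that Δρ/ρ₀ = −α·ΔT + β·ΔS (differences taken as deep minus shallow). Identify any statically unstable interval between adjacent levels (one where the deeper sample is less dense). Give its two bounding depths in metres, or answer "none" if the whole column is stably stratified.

157–170 m

Evaluate Δρ/ρ₀ = −αΔT + βΔS across each adjacent pair:
  22–142 m: −αΔT+βΔS = −(1.6 × 10⁻⁴)(-3.7)+(7.8 × 10⁻⁴)(-0.45) = 2.4 × 10⁻⁴ → stable
  142–157 m: −αΔT+βΔS = −(1.6 × 10⁻⁴)(-3.3)+(7.8 × 10⁻⁴)(-0.08) = 4.7 × 10⁻⁴ → stable
  157–170 m: −αΔT+βΔS = −(1.6 × 10⁻⁴)(+3.6)+(7.8 × 10⁻⁴)(-0.64) = -1.1 × 10⁻³ → UNSTABLE
  170–231 m: −αΔT+βΔS = −(1.6 × 10⁻⁴)(+0.6)+(7.8 × 10⁻⁴)(+0.34) = 1.7 × 10⁻⁴ → stable
The 157–170 m interval has Δρ < 0: lighter water underlies denser water.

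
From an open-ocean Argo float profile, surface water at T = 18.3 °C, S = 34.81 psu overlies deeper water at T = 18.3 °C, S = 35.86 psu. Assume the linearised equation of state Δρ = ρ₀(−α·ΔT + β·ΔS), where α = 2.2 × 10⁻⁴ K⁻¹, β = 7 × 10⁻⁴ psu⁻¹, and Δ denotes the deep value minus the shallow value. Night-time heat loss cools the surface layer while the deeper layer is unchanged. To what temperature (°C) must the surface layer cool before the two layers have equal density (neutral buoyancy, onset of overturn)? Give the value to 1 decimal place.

Neutral buoyancy requires Δρ = 0, i.e. −α(T_deep − T_surf′) + β(S_deep − S_surf) = 0.
T_surf′ = T_deep − (β/α)·ΔS = 18.3 − (7 × 10⁻⁴/2.2 × 10⁻⁴)·(+1.05) = 14.959 °C.
Cooling required: 18.3 − (14.959) = 3.341 °C.

15.0 °C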